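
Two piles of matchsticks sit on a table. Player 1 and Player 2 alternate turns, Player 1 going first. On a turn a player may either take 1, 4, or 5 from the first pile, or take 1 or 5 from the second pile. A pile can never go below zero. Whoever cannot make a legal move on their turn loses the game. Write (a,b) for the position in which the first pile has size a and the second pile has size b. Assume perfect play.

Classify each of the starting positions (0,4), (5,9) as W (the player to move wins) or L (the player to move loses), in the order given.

(0,4): L, (5,9): W

Use the standard recursion: the mover loses at a terminal position; elsewhere, the mover wins exactly when some move hands the opponent an L position.
No move ever increases a pile, so every position that can arise here has a ≤ 5 and b ≤ 9; it is enough to label the cells with 0 ≤ a ≤ 5 and 0 ≤ b ≤ 9.
Every move lowers a or b (never raises either), so fill the grid row by row in increasing a, and left to right within a row: each cell's successors are then already labelled.
      b=0  b=1  b=2  b=3  b=4  b=5  b=6  b=7  b=8  b=9
a=0:    L    W    L    W    L    W    L    W    L    W
a=1:    W    L    W    L    W    L    W    L    W    L
a=2:    L    W    L    W    L    W    L    W    L    W
a=3:    W    L    W    L    W    L    W    L    W    L
a=4:    W    W    W    W    W    W    W    W    W    W
a=5:    W    W    W    W    W    W    W    W    W    W
Cells with no legal move (terminal, hence L): (0,0).
The remaining L cells, each justified by listing all of its moves:
(0,2): the only move is to (0,1)(W), a W ⇒ L
(0,4): the only move is to (0,3)(W), a W ⇒ L
(0,6): moves to (0,5)(W), (0,1)(W); every one is W ⇒ L
(0,8): moves to (0,7)(W), (0,3)(W); every one is W ⇒ L
(1,1): moves to (0,1)(W), (1,0)(W); every one is W ⇒ L
(1,3): moves to (0,3)(W), (1,2)(W); every one is W ⇒ L
(1,5): moves to (0,5)(W), (1,4)(W), (1,0)(W); every one is W ⇒ L
(1,7): moves to (0,7)(W), (1,6)(W), (1,2)(W); every one is W ⇒ L
(1,9): moves to (0,9)(W), (1,8)(W), (1,4)(W); every one is W ⇒ L
(2,0): the only move is to (1,0)(W), a W ⇒ L
(2,2): moves to (1,2)(W), (2,1)(W); every one is W ⇒ L
(2,4): moves to (1,4)(W), (2,3)(W); every one is W ⇒ L
(2,6): moves to (1,6)(W), (2,5)(W), (2,1)(W); every one is W ⇒ L
(2,8): moves to (1,8)(W), (2,7)(W), (2,3)(W); every one is W ⇒ L
(3,1): moves to (2,1)(W), (3,0)(W); every one is W ⇒ L
(3,3): moves to (2,3)(W), (3,2)(W); every one is W ⇒ L
(3,5): moves to (2,5)(W), (3,4)(W), (3,0)(W); every one is W ⇒ L
(3,7): moves to (2,7)(W), (3,6)(W), (3,2)(W); every one is W ⇒ L
(3,9): moves to (2,9)(W), (3,8)(W), (3,4)(W); every one is W ⇒ L
Every other cell has at least one move into one of the L cells above, so it is W.
(0,4): one of the L cells justified above, so L
(5,9): the move to (1,9) reaches an L cell, so W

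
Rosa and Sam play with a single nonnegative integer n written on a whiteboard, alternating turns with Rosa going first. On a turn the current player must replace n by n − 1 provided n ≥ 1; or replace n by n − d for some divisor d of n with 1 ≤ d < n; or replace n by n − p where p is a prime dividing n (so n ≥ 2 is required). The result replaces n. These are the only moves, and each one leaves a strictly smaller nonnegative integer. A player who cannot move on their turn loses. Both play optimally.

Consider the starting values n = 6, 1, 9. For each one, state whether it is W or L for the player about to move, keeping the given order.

Use the standard recursion: the mover loses at a terminal position; elsewhere, the mover wins exactly when some move hands the opponent an L position.
n=0: no move → L
n=1: reaches L-position 0 → W
n=2: reaches L-position 0 → W
n=3: reaches L-position 0 → W
n=4: only reaches 2(W), 3(W), all W → L
n=5: reaches L-position 0 → W
n=6: reaches L-position 4 → W
n=7: reaches L-position 0 → W
n=8: reaches L-position 4 → W
n=9: only reaches 6(W), 8(W), all W → L

6: W, 1: W, 9: L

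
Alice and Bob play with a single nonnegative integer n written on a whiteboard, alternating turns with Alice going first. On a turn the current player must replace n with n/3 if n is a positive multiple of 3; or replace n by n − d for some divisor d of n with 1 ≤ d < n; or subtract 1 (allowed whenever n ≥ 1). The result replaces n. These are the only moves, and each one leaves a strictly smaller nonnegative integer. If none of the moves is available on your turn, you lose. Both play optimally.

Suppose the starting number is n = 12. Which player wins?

Use the standard recursion: the mover loses at a terminal position; elsewhere, the mover wins exactly when some move hands the opponent an L position.
n=0: no move → L
n=1: reaches L-position 0 → W
n=2: only reaches 1(W), which is W → L
n=3: reaches L-position 2 → W
n=4: reaches L-position 2 → W
n=5: only reaches 4(W), which is W → L
n=6: reaches L-position 2 → W
n=7: only reaches 6(W), which is W → L
n=8: reaches L-position 7 → W
n=9: only reaches 3(W), 6(W), 8(W), all W → L
n=10: reaches L-position 5 → W
n=11: only reaches 10(W), which is W → L
n=12: reaches L-position 9 → W
The starting position 12 is W: Alice should move to 9, handing over an L position.

Alice wins.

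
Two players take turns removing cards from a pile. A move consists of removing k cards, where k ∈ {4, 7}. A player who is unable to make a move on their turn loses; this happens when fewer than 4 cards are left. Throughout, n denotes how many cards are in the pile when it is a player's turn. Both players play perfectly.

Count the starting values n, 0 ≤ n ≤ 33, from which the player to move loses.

Positions with no move are L. A position that does have a move is losing for the player to move precisely when every available move leads to a winning position for the opponent. Fill in the labels:
n=0: no move → L
n=1: no move → L
n=2: no move → L
n=3: no move → L
n=4: can move to 0, which is L ⇒ W
n=5: can move to 1, which is L ⇒ W
n=6: can move to 2, which is L ⇒ W
n=7: can move to 3, which is L ⇒ W
n=8: can move to 1, which is L ⇒ W
n=9: can move to 2, which is L ⇒ W
n=10: can move to 3, which is L ⇒ W
n=11: moves to 7(W), 4(W); every one is W ⇒ L
n=12: moves to 8(W), 5(W); every one is W ⇒ L
n=13: moves to 9(W), 6(W); every one is W ⇒ L
n=14: moves to 10(W), 7(W); every one is W ⇒ L
n=15: can move to 11, which is L ⇒ W
n=16: can move to 12, which is L ⇒ W
n=17: can move to 13, which is L ⇒ W
n=18: can move to 14, which is L ⇒ W
n=19: can move to 12, which is L ⇒ W
n=20: can move to 13, which is L ⇒ W
n=21: can move to 14, which is L ⇒ W
n=22: moves to 18(W), 15(W); every one is W ⇒ L
n=23: moves to 19(W), 16(W); every one is W ⇒ L
n=24: moves to 20(W), 17(W); every one is W ⇒ L
n=25: moves to 21(W), 18(W); every one is W ⇒ L
n=26: can move to 22, which is L ⇒ W
n=27: can move to 23, which is L ⇒ W
n=28: can move to 24, which is L ⇒ W
n=29: can move to 25, which is L ⇒ W
n=30: can move to 23, which is L ⇒ W
n=31: can move to 24, which is L ⇒ W
n=32: can move to 25, which is L ⇒ W
n=33: moves to 29(W), 26(W); every one is W ⇒ L
L entries with 0 ≤ n ≤ 33: n = 0, 1, 2, 3, 11, 12, 13, 14, 22, 23, 24, 25, 33; that makes 13.

13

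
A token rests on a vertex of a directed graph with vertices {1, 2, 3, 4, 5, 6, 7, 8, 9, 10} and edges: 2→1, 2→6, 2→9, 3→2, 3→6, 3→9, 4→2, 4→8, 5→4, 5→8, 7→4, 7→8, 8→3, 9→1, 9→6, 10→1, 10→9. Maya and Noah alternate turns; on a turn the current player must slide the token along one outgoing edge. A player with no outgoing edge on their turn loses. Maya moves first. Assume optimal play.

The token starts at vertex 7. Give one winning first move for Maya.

Move to 8.

Work bottom-up. With no move the player to move loses. Otherwise the position is W if at least one move leads to an L position for the opponent, and L if every move leads to a W.
Every edge goes from a vertex to one that appears earlier in the order 1, 6, 9, 2, 3, 8, 10, 4, 5, 7, so processing vertices in that order labels each vertex after all of its successors.
1: no outgoing edge → L
6: no outgoing edge → L
9: can move to 6, which is L ⇒ W
2: can move to 6, which is L ⇒ W
3: can move to 6, which is L ⇒ W
8: the only move is to 3(W), a W ⇒ L
10: can move to 1, which is L ⇒ W
4: can move to 8, which is L ⇒ W
5: can move to 8, which is L ⇒ W
7: can move to 8, which is L ⇒ W
From 7, the L positions reachable in one move are: 8.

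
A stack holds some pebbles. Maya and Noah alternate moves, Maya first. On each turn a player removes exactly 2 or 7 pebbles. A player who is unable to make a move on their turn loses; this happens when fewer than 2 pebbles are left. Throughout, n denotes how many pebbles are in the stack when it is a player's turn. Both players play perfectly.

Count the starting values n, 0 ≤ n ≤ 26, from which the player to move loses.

12

Positions with no move are L. A position that does have a move is losing for the player to move precisely when every available move leads to a winning position for the opponent. Fill in the labels:
n=0: no move → L
n=1: no move → L
n=2: W (go to 0, an L position)
n=3: W (go to 1, an L position)
n=4: L (sole option 2(W) is W)
n=5: L (sole option 3(W) is W)
n=6: W (go to 4, an L position)
n=7: W (go to 5, an L position)
n=8: W (go to 1, an L position)
n=9: L (options 7(W), 2(W) are all W)
n=10: L (options 8(W), 3(W) are all W)
n=11: W (go to 9, an L position)
n=12: W (go to 10, an L position)
n=13: L (options 11(W), 6(W) are all W)
n=14: L (options 12(W), 7(W) are all W)
n=15: W (go to 13, an L position)
n=16: W (go to 14, an L position)
n=17: W (go to 10, an L position)
n=18: L (options 16(W), 11(W) are all W)
n=19: L (options 17(W), 12(W) are all W)
n=20: W (go to 18, an L position)
n=21: W (go to 19, an L position)
n=22: L (options 20(W), 15(W) are all W)
n=23: L (options 21(W), 16(W) are all W)
n=24: W (go to 22, an L position)
n=25: W (go to 23, an L position)
n=26: W (go to 19, an L position)
L entries with 0 ≤ n ≤ 26: n = 0, 1, 4, 5, 9, 10, 13, 14, 18, 19, 22, 23; that makes 12.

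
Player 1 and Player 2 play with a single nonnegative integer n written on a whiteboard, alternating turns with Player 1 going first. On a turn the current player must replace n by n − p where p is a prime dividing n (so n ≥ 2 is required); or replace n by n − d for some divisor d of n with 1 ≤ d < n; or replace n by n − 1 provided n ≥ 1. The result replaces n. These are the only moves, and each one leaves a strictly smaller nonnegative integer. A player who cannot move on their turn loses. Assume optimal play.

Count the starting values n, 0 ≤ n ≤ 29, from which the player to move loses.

Compute win/loss labels from the base case upward. A position with no move is L. Any other position is W if it can reach an L in one move, else L.
n=0: no move → L
n=1: can move to 0, which is L ⇒ W
n=2: can move to 0, which is L ⇒ W
n=3: can move to 0, which is L ⇒ W
n=4: moves to 2(W), 3(W); every one is W ⇒ L
n=5: can move to 0, which is L ⇒ W
n=6: can move to 4, which is L ⇒ W
n=7: can move to 0, which is L ⇒ W
n=8: can move to 4, which is L ⇒ W
n=9: moves to 6(W), 8(W); every one is W ⇒ L
n=10: can move to 9, which is L ⇒ W
n=11: can move to 0, which is L ⇒ W
n=12: can move to 9, which is L ⇒ W
n=13: can move to 0, which is L ⇒ W
n=14: moves to 7(W), 12(W), 13(W); every one is W ⇒ L
n=15: can move to 14, which is L ⇒ W
n=16: can move to 14, which is L ⇒ W
n=17: can move to 0, which is L ⇒ W
n=18: can move to 9, which is L ⇒ W
n=19: can move to 0, which is L ⇒ W
n=20: moves to 10(W), 15(W), 16(W), 18(W), 19(W); every one is W ⇒ L
n=21: can move to 14, which is L ⇒ W
n=22: can move to 20, which is L ⇒ W
n=23: can move to 0, which is L ⇒ W
n=24: can move to 20, which is L ⇒ W
n=25: can move to 20, which is L ⇒ W
n=26: moves to 13(W), 24(W), 25(W); every one is W ⇒ L
n=27: can move to 26, which is L ⇒ W
n=28: can move to 14, which is L ⇒ W
n=29: can move to 0, which is L ⇒ W
L entries with 0 ≤ n ≤ 29: n = 0, 4, 9, 14, 20, 26; that makes 6.

6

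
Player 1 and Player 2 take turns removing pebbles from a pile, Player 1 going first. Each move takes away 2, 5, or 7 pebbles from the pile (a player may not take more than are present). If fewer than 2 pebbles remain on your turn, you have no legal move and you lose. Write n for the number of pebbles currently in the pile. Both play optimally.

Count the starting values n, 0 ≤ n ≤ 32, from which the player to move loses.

10

Classify positions by backward induction: terminal positions (no move available) are L. From any other position, the mover wins iff some move reaches an L.
n=0: no move → L
n=1: no move → L
n=2: can move to 0, which is L ⇒ W
n=3: can move to 1, which is L ⇒ W
n=4: the only move is to 2(W), a W ⇒ L
n=5: can move to 0, which is L ⇒ W
n=6: can move to 4, which is L ⇒ W
n=7: can move to 0, which is L ⇒ W
n=8: can move to 1, which is L ⇒ W
n=9: can move to 4, which is L ⇒ W
n=10: moves to 8(W), 5(W), 3(W); every one is W ⇒ L
n=11: can move to 4, which is L ⇒ W
n=12: can move to 10, which is L ⇒ W
n=13: moves to 11(W), 8(W), 6(W); every one is W ⇒ L
n=14: moves to 12(W), 9(W), 7(W); every one is W ⇒ L
n=15: can move to 13, which is L ⇒ W
n=16: can move to 14, which is L ⇒ W
n=17: can move to 10, which is L ⇒ W
n=18: can move to 13, which is L ⇒ W
n=19: can move to 14, which is L ⇒ W
n=20: can move to 13, which is L ⇒ W
n=21: can move to 14, which is L ⇒ W
n=22: moves to 20(W), 17(W), 15(W); every one is W ⇒ L
n=23: moves to 21(W), 18(W), 16(W); every one is W ⇒ L
n=24: can move to 22, which is L ⇒ W
n=25: can move to 23, which is L ⇒ W
n=26: moves to 24(W), 21(W), 19(W); every one is W ⇒ L
n=27: can move to 22, which is L ⇒ W
n=28: can move to 26, which is L ⇒ W
n=29: can move to 22, which is L ⇒ W
n=30: can move to 23, which is L ⇒ W
n=31: can move to 26, which is L ⇒ W
n=32: moves to 30(W), 27(W), 25(W); every one is W ⇒ L
L entries with 0 ≤ n ≤ 32: n = 0, 1, 4, 10, 13, 14, 22, 23, 26, 32; that makes 10.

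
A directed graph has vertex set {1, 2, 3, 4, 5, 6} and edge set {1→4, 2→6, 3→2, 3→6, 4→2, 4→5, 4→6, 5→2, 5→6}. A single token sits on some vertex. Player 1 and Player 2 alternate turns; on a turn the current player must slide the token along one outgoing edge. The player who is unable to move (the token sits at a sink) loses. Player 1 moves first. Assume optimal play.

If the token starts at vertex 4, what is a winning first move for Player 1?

Compute win/loss labels from the base case upward. A position with no move is L. Any other position is W if it can reach an L in one move, else L.
Every edge goes from a vertex to one that appears earlier in the order 6, 2, 5, 4, 3, 1, so processing vertices in that order labels each vertex after all of its successors.
6: no outgoing edge → L
2: W (go to 6, an L position)
5: W (go to 6, an L position)
4: W (go to 6, an L position)
3: W (go to 6, an L position)
1: L (sole option 4(W) is W)
From 4, the L positions reachable in one move are: 6.

Move to 6.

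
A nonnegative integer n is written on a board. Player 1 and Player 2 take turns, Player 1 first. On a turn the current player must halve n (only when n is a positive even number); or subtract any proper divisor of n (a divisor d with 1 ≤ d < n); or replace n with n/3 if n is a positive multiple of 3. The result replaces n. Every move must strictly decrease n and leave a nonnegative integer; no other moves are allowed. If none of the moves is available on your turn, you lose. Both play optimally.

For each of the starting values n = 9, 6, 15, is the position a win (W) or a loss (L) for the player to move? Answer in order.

Compute win/loss labels from the base case upward. A position with no move is L. Any other position is W if it can reach an L in one move, else L.
n=0: no move → L
n=1: no move → L
n=2: can move to 1, which is L ⇒ W
n=3: can move to 1, which is L ⇒ W
n=4: moves to 2(W), 3(W); every one is W ⇒ L
n=5: can move to 4, which is L ⇒ W
n=6: can move to 4, which is L ⇒ W
n=7: the only move is to 6(W), a W ⇒ L
n=8: can move to 4, which is L ⇒ W
n=9: moves to 3(W), 6(W), 8(W); every one is W ⇒ L
n=10: can move to 9, which is L ⇒ W
n=11: the only move is to 10(W), a W ⇒ L
n=12: can move to 4, which is L ⇒ W
n=13: the only move is to 12(W), a W ⇒ L
n=14: can move to 7, which is L ⇒ W
n=15: moves to 5(W), 10(W), 12(W), 14(W); every one is W ⇒ L

9: L, 6: W, 15: L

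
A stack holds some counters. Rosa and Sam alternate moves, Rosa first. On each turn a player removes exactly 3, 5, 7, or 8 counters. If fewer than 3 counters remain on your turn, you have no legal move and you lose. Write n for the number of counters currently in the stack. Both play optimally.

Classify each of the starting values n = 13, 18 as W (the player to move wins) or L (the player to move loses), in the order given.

13: L, 18: W

Label each position W (a win for the player to move) or L (a loss). A position with no legal move is L; any other position is W exactly when some move reaches an L, and L when every move reaches a W.
n=0: no move → L
n=1: no move → L
n=2: no move → L
n=3: reaches L-position 0 → W
n=4: reaches L-position 1 → W
n=5: reaches L-position 2 → W
n=6: reaches L-position 1 → W
n=7: reaches L-position 2 → W
n=8: reaches L-position 1 → W
n=9: reaches L-position 2 → W
n=10: reaches L-position 2 → W
n=11: only reaches 8(W), 6(W), 4(W), 3(W), all W → L
n=12: only reaches 9(W), 7(W), 5(W), 4(W), all W → L
n=13: only reaches 10(W), 8(W), 6(W), 5(W), all W → L
n=14: reaches L-position 11 → W
n=15: reaches L-position 12 → W
n=16: reaches L-position 13 → W
n=17: reaches L-position 12 → W
n=18: reaches L-position 13 → W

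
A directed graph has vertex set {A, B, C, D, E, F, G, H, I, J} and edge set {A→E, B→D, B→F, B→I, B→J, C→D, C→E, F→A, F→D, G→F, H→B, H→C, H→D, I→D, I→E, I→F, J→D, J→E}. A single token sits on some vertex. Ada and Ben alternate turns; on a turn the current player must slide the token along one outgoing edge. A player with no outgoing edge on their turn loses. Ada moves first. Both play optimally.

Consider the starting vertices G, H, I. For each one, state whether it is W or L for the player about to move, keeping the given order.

G: L, H: W, I: W

Classify positions by backward induction: terminal positions (no move available) are L. From any other position, the mover wins iff some move reaches an L.
Every edge goes from a vertex to one that appears earlier in the order D, E, A, C, F, I, J, B, H, G, so processing vertices in that order labels each vertex after all of its successors.
D: no outgoing edge → L
E: no outgoing edge → L
A: reaches L-position E → W
C: reaches L-position E → W
F: reaches L-position D → W
I: reaches L-position E → W
J: reaches L-position E → W
B: reaches L-position D → W
H: reaches L-position D → W
G: only reaches F(W), which is W → L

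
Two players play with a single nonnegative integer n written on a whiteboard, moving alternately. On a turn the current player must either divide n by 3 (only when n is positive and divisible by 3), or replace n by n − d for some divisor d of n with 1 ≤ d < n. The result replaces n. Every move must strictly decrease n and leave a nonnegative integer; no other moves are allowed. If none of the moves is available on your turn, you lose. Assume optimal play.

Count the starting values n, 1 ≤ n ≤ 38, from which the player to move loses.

Classify positions by backward induction: terminal positions (no move available) are L. From any other position, the mover wins iff some move reaches an L.
n=0: no move → L
n=1: no move → L
n=2: W (go to 1, an L position)
n=3: W (go to 1, an L position)
n=4: L (options 2(W), 3(W) are all W)
n=5: W (go to 4, an L position)
n=6: W (go to 4, an L position)
n=7: L (sole option 6(W) is W)
n=8: W (go to 4, an L position)
n=9: L (options 3(W), 6(W), 8(W) are all W)
n=10: W (go to 9, an L position)
n=11: L (sole option 10(W) is W)
n=12: W (go to 4, an L position)
n=13: L (sole option 12(W) is W)
n=14: W (go to 7, an L position)
n=15: L (options 5(W), 10(W), 12(W), 14(W) are all W)
n=16: W (go to 15, an L position)
n=17: L (sole option 16(W) is W)
n=18: W (go to 9, an L position)
n=19: L (sole option 18(W) is W)
n=20: W (go to 15, an L position)
n=21: W (go to 7, an L position)
n=22: W (go to 11, an L position)
n=23: L (sole option 22(W) is W)
n=24: W (go to 23, an L position)
n=25: L (options 20(W), 24(W) are all W)
n=26: W (go to 13, an L position)
n=27: W (go to 9, an L position)
n=28: L (options 14(W), 21(W), 24(W), 26(W), 27(W) are all W)
n=29: W (go to 28, an L position)
n=30: W (go to 15, an L position)
n=31: L (sole option 30(W) is W)
n=32: W (go to 28, an L position)
n=33: W (go to 11, an L position)
n=34: W (go to 17, an L position)
n=35: W (go to 28, an L position)
n=36: L (options 12(W), 18(W), 24(W), 27(W), 30(W), 32(W), 33(W), 34(W), 35(W) are all W)
n=37: W (go to 36, an L position)
n=38: W (go to 19, an L position)
L entries with 1 ≤ n ≤ 38 (n=0 is outside the asked range and is not counted): n = 1, 4, 7, 9, 11, 13, 15, 17, 19, 23, 25, 28, 31, 36; that makes 14.

14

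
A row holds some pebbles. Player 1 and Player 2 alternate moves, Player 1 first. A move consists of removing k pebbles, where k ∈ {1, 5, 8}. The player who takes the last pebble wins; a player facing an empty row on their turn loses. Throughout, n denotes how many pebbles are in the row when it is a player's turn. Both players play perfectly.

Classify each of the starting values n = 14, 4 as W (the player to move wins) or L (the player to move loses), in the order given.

14: W, 4: L

Label each position W (a win for the player to move) or L (a loss). A position with no legal move is L; any other position is W exactly when some move reaches an L, and L when every move reaches a W.
n=0: no move → L
n=1: →0(L), so W
n=2: →1(W) only, which is W, so L
n=3: →2(L), so W
n=4: →3(W) only, which is W, so L
n=5: →4(L), so W
n=6: →5(W), 1(W) — all W, so L
n=7: →6(L), so W
n=8: →0(L), so W
n=9: →4(L), so W
n=10: →2(L), so W
n=11: →6(L), so W
n=12: →4(L), so W
n=13: →12(W), 8(W), 5(W) — all W, so L
n=14: →13(L), so W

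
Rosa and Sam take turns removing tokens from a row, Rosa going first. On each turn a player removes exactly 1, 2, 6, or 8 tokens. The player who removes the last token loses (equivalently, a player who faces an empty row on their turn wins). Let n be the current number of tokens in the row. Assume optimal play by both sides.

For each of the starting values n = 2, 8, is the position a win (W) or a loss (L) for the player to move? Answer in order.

2: W, 8: L

Label each position W (a win for the player to move) or L (a loss). A position with no legal move is W; any other position is W exactly when some move reaches an L, and L when every move reaches a W.
n=0: no move; the opponent has just taken the last token and therefore loses → W
n=1: L (sole option 0(W) is W)
n=2: W (go to 1, an L position)
n=3: W (go to 1, an L position)
n=4: L (options 3(W), 2(W) are all W)
n=5: W (go to 4, an L position)
n=6: W (go to 4, an L position)
n=7: W (go to 1, an L position)
n=8: L (options 7(W), 6(W), 2(W), 0(W) are all W)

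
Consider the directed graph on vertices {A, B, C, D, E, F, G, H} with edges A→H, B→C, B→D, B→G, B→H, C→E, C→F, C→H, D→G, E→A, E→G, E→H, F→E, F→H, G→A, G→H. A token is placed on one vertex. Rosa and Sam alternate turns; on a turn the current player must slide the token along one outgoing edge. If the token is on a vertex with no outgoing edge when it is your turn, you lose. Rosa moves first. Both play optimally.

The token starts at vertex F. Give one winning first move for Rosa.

Move to H.

Positions with no move are L. A position that does have a move is losing for the player to move precisely when every available move leads to a winning position for the opponent. Fill in the labels:
Every edge goes from a vertex to one that appears earlier in the order H, A, G, E, F, C, D, B, so processing vertices in that order labels each vertex after all of its successors.
H: no outgoing edge → L
A: reaches L-position H → W
G: reaches L-position H → W
E: reaches L-position H → W
F: reaches L-position H → W
C: reaches L-position H → W
D: only reaches G(W), which is W → L
B: reaches L-position D → W
From F, the L positions reachable in one move are: H.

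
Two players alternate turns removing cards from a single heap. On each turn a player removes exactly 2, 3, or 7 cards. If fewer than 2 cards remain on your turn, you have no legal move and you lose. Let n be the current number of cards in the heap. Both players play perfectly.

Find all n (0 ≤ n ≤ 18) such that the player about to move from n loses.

0, 1, 5, 6, 10, 11, 15, 16

Label each position W (a win for the player to move) or L (a loss). A position with no legal move is L; any other position is W exactly when some move reaches an L, and L when every move reaches a W.
n=0: no move → L
n=1: no move → L
n=2: →0(L), so W
n=3: →1(L), so W
n=4: →1(L), so W
n=5: →3(W), 2(W) — all W, so L
n=6: →4(W), 3(W) — all W, so L
n=7: →5(L), so W
n=8: →6(L), so W
n=9: →6(L), so W
n=10: →8(W), 7(W), 3(W) — all W, so L
n=11: →9(W), 8(W), 4(W) — all W, so L
n=12: →10(L), so W
n=13: →11(L), so W
n=14: →11(L), so W
n=15: →13(W), 12(W), 8(W) — all W, so L
n=16: →14(W), 13(W), 9(W) — all W, so L
n=17: →15(L), so W
n=18: →16(L), so W
The losing starting values of n are exactly the entries labelled L in this table (8 of them).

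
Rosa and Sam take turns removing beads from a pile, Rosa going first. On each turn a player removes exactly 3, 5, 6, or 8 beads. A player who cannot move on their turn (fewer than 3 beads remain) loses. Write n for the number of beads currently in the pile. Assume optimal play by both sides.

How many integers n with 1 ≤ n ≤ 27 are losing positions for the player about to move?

8

Build the W/L table. Terminal = L. A non-terminal position is W if it has a move to some L; otherwise it is L.
n=0: no move → L
n=1: no move → L
n=2: no move → L
n=3: →0(L), so W
n=4: →1(L), so W
n=5: →2(L), so W
n=6: →1(L), so W
n=7: →2(L), so W
n=8: →2(L), so W
n=9: →1(L), so W
n=10: →2(L), so W
n=11: →8(W), 6(W), 5(W), 3(W) — all W, so L
n=12: →9(W), 7(W), 6(W), 4(W) — all W, so L
n=13: →10(W), 8(W), 7(W), 5(W) — all W, so L
n=14: →11(L), so W
n=15: →12(L), so W
n=16: →13(L), so W
n=17: →12(L), so W
n=18: →13(L), so W
n=19: →13(L), so W
n=20: →12(L), so W
n=21: →13(L), so W
n=22: →19(W), 17(W), 16(W), 14(W) — all W, so L
n=23: →20(W), 18(W), 17(W), 15(W) — all W, so L
n=24: →21(W), 19(W), 18(W), 16(W) — all W, so L
n=25: →22(L), so W
n=26: →23(L), so W
n=27: →24(L), so W
L entries with 1 ≤ n ≤ 27 (n=0 is outside the asked range and is not counted): n = 1, 2, 11, 12, 13, 22, 23, 24; that makes 8.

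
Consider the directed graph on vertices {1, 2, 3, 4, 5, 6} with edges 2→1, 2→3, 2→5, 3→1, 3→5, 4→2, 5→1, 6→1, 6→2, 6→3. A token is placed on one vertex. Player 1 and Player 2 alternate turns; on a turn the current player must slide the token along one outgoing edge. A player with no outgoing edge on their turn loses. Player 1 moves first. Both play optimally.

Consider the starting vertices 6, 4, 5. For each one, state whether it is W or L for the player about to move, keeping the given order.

6: W, 4: L, 5: W

Positions with no move are L. A position that does have a move is losing for the player to move precisely when every available move leads to a winning position for the opponent. Fill in the labels:
Every edge goes from a vertex to one that appears earlier in the order 1, 5, 3, 2, 6, 4, so processing vertices in that order labels each vertex after all of its successors.
1: no outgoing edge → L
5: reaches L-position 1 → W
3: reaches L-position 1 → W
2: reaches L-position 1 → W
6: reaches L-position 1 → W
4: only reaches 2(W), which is W → L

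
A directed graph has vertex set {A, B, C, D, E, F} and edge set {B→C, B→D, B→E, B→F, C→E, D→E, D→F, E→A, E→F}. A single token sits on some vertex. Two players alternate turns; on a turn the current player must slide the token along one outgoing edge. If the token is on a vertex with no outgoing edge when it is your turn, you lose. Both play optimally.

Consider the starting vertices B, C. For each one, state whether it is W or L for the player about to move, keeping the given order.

B: W, C: L

Build the W/L table. Terminal = L. A non-terminal position is W if it has a move to some L; otherwise it is L.
Every edge goes from a vertex to one that appears earlier in the order F, A, E, C, D, B, so processing vertices in that order labels each vertex after all of its successors.
F: no outgoing edge → L
A: no outgoing edge → L
E: →A(L), so W
C: →E(W) only, which is W, so L
D: →F(L), so W
B: →C(L), so W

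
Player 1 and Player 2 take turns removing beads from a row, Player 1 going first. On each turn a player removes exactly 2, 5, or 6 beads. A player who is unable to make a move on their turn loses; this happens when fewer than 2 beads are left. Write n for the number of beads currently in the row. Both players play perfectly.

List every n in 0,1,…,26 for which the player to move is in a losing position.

Positions with no move are L. A position that does have a move is losing for the player to move precisely when every available move leads to a winning position for the opponent. Fill in the labels:
n=0: no move → L
n=1: no move → L
n=2: →0(L), so W
n=3: →1(L), so W
n=4: →2(W) only, which is W, so L
n=5: →0(L), so W
n=6: →4(L), so W
n=7: →1(L), so W
n=8: →6(W), 3(W), 2(W) — all W, so L
n=9: →4(L), so W
n=10: →8(L), so W
n=11: →9(W), 6(W), 5(W) — all W, so L
n=12: →10(W), 7(W), 6(W) — all W, so L
n=13: →11(L), so W
n=14: →12(L), so W
n=15: →13(W), 10(W), 9(W) — all W, so L
n=16: →11(L), so W
n=17: →15(L), so W
n=18: →12(L), so W
n=19: →17(W), 14(W), 13(W) — all W, so L
n=20: →15(L), so W
n=21: →19(L), so W
n=22: →20(W), 17(W), 16(W) — all W, so L
n=23: →21(W), 18(W), 17(W) — all W, so L
n=24: →22(L), so W
n=25: →23(L), so W
n=26: →24(W), 21(W), 20(W) — all W, so L
The losing starting values of n are exactly the entries labelled L in this table (11 of them).

0, 1, 4, 8, 11, 12, 15, 19, 22, 23, 26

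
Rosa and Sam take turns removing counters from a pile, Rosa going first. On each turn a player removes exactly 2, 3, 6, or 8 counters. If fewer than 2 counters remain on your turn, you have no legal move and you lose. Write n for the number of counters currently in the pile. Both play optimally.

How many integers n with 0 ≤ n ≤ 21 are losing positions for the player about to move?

Use the standard recursion: the mover loses at a terminal position; elsewhere, the mover wins exactly when some move hands the opponent an L position.
n=0: no move → L
n=1: no move → L
n=2: reaches L-position 0 → W
n=3: reaches L-position 1 → W
n=4: reaches L-position 1 → W
n=5: only reaches 3(W), 2(W), all W → L
n=6: reaches L-position 0 → W
n=7: reaches L-position 5 → W
n=8: reaches L-position 5 → W
n=9: reaches L-position 1 → W
n=10: only reaches 8(W), 7(W), 4(W), 2(W), all W → L
n=11: reaches L-position 5 → W
n=12: reaches L-position 10 → W
n=13: reaches L-position 10 → W
n=14: only reaches 12(W), 11(W), 8(W), 6(W), all W → L
n=15: only reaches 13(W), 12(W), 9(W), 7(W), all W → L
n=16: reaches L-position 14 → W
n=17: reaches L-position 15 → W
n=18: reaches L-position 15 → W
n=19: only reaches 17(W), 16(W), 13(W), 11(W), all W → L
n=20: reaches L-position 14 → W
n=21: reaches L-position 19 → W
L entries with 0 ≤ n ≤ 21: n = 0, 1, 5, 10, 14, 15, 19; that makes 7.

7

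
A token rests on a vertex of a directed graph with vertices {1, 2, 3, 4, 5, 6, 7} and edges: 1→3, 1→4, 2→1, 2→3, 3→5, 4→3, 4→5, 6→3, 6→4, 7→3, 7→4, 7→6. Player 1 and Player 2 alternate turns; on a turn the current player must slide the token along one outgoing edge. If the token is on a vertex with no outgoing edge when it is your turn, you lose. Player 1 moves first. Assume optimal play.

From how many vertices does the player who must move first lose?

Classify positions by backward induction: terminal positions (no move available) are L. From any other position, the mover wins iff some move reaches an L.
Every edge goes from a vertex to one that appears earlier in the order 5, 3, 4, 1, 2, 6, 7, so processing vertices in that order labels each vertex after all of its successors.
5: no outgoing edge → L
3: →5(L), so W
4: →5(L), so W
1: →4(W), 3(W) — all W, so L
2: →1(L), so W
6: →4(W), 3(W) — all W, so L
7: →6(L), so W
The L vertices are 1, 5, 6; that is 3 in all.

3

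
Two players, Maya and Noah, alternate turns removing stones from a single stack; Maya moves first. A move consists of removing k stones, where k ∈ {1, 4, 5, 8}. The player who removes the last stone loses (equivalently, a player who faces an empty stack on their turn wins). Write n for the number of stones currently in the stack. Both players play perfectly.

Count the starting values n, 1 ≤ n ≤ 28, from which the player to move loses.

Positions with no move are W. A position that does have a move is losing for the player to move precisely when every available move leads to a winning position for the opponent. Fill in the labels:
n=0: no move; the opponent has just taken the last stone and therefore loses → W
n=1: →0(W) only, which is W, so L
n=2: →1(L), so W
n=3: →2(W) only, which is W, so L
n=4: →3(L), so W
n=5: →1(L), so W
n=6: →1(L), so W
n=7: →3(L), so W
n=8: →3(L), so W
n=9: →1(L), so W
n=10: →9(W), 6(W), 5(W), 2(W) — all W, so L
n=11: →10(L), so W
n=12: →11(W), 8(W), 7(W), 4(W) — all W, so L
n=13: →12(L), so W
n=14: →10(L), so W
n=15: →10(L), so W
n=16: →12(L), so W
n=17: →12(L), so W
n=18: →10(L), so W
n=19: →18(W), 15(W), 14(W), 11(W) — all W, so L
n=20: →19(L), so W
n=21: →20(W), 17(W), 16(W), 13(W) — all W, so L
n=22: →21(L), so W
n=23: →19(L), so W
n=24: →19(L), so W
n=25: →21(L), so W
n=26: →21(L), so W
n=27: →19(L), so W
n=28: →27(W), 24(W), 23(W), 20(W) — all W, so L
L entries with 1 ≤ n ≤ 28 (the range starts at n=1): n = 1, 3, 10, 12, 19, 21, 28; that makes 7.

7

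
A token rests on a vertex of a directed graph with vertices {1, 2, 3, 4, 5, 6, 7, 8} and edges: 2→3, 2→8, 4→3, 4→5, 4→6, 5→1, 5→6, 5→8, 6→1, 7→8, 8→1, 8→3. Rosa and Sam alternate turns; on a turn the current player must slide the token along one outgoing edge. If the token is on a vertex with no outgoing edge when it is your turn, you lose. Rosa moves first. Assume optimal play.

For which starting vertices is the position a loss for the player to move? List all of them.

Work bottom-up. With no move the player to move loses. Otherwise the position is W if at least one move leads to an L position for the opponent, and L if every move leads to a W.
Every edge goes from a vertex to one that appears earlier in the order 3, 1, 6, 8, 5, 4, 7, 2, so processing vertices in that order labels each vertex after all of its successors.
3: no outgoing edge → L
1: no outgoing edge → L
6: W (go to 1, an L position)
8: W (go to 1, an L position)
5: W (go to 1, an L position)
4: W (go to 3, an L position)
7: L (sole option 8(W) is W)
2: W (go to 3, an L position)
Reading off the rows marked L gives the requested list; there are 3 such vertices.

1, 3, 7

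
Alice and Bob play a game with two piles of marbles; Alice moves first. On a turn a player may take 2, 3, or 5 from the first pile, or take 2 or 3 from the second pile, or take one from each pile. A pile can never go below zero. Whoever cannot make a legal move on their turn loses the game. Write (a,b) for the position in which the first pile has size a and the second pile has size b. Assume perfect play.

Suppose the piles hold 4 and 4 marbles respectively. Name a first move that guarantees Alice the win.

Classify positions by backward induction: terminal positions (no move available) are L. From any other position, the mover wins iff some move reaches an L.
No move ever increases a pile, so every position that can arise here has a ≤ 4 and b ≤ 4; it is enough to label the cells with 0 ≤ a ≤ 4 and 0 ≤ b ≤ 4.
Every move lowers a or b (never raises either), so fill the grid row by row in increasing a, and left to right within a row: each cell's successors are then already labelled.
      b=0  b=1  b=2  b=3  b=4
a=0:    L    L    W    W    W
a=1:    L    W    W    W    L
a=2:    W    W    L    L    W
a=3:    W    W    L    W    W
a=4:    W    L    W    W    W
Cells with no legal move (terminal, hence L): (0,0), (0,1), (1,0).
The remaining L cells, each justified by listing all of its moves:
(1,4): →(1,2)(W), (1,1)(W), (0,3)(W) — all W, so L
(2,2): →(0,2)(W), (2,0)(W), (1,1)(W) — all W, so L
(2,3): →(0,3)(W), (2,1)(W), (2,0)(W), (1,2)(W) — all W, so L
(3,2): →(1,2)(W), (0,2)(W), (3,0)(W), (2,1)(W) — all W, so L
(4,1): →(2,1)(W), (1,1)(W), (3,0)(W) — all W, so L
Every other cell has at least one move into one of the L cells above, so it is W.
From (4,4), the L positions reachable in one move are: (1,4), (4,1). Any move reaching one of these is winning.

Move to (1,4).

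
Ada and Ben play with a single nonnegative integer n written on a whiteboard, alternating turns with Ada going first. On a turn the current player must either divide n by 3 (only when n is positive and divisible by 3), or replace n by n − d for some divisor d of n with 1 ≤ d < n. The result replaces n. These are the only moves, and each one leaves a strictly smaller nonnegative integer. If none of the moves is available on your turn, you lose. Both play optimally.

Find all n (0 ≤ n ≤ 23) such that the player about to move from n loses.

0, 1, 4, 7, 9, 11, 13, 15, 17, 19, 23

Use the standard recursion: the mover loses at a terminal position; elsewhere, the mover wins exactly when some move hands the opponent an L position.
n=0: no move → L
n=1: no move → L
n=2: reaches L-position 1 → W
n=3: reaches L-position 1 → W
n=4: only reaches 2(W), 3(W), all W → L
n=5: reaches L-position 4 → W
n=6: reaches L-position 4 → W
n=7: only reaches 6(W), which is W → L
n=8: reaches L-position 4 → W
n=9: only reaches 3(W), 6(W), 8(W), all W → L
n=10: reaches L-position 9 → W
n=11: only reaches 10(W), which is W → L
n=12: reaches L-position 4 → W
n=13: only reaches 12(W), which is W → L
n=14: reaches L-position 7 → W
n=15: only reaches 5(W), 10(W), 12(W), 14(W), all W → L
n=16: reaches L-position 15 → W
n=17: only reaches 16(W), which is W → L
n=18: reaches L-position 9 → W
n=19: only reaches 18(W), which is W → L
n=20: reaches L-position 15 → W
n=21: reaches L-position 7 → W
n=22: reaches L-position 11 → W
n=23: only reaches 22(W), which is W → L
Reading off the rows marked L gives the requested list; there are 11 such values of n.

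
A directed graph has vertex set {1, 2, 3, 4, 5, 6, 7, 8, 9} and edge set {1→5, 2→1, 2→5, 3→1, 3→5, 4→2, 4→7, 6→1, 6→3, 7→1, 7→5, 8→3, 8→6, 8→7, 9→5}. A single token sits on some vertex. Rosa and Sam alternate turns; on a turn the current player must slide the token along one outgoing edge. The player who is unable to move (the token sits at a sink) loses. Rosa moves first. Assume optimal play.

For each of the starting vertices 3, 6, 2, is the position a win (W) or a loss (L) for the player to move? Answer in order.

Label each position W (a win for the player to move) or L (a loss). A position with no legal move is L; any other position is W exactly when some move reaches an L, and L when every move reaches a W.
Every edge goes from a vertex to one that appears earlier in the order 5, 1, 3, 7, 2, 6, 4, 8, 9, so processing vertices in that order labels each vertex after all of its successors.
5: no outgoing edge → L
1: →5(L), so W
3: →5(L), so W
7: →5(L), so W
2: →5(L), so W
6: →3(W), 1(W) — all W, so L
4: →2(W), 7(W) — all W, so L
8: →6(L), so W
9: →5(L), so W

3: W, 6: L, 2: W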